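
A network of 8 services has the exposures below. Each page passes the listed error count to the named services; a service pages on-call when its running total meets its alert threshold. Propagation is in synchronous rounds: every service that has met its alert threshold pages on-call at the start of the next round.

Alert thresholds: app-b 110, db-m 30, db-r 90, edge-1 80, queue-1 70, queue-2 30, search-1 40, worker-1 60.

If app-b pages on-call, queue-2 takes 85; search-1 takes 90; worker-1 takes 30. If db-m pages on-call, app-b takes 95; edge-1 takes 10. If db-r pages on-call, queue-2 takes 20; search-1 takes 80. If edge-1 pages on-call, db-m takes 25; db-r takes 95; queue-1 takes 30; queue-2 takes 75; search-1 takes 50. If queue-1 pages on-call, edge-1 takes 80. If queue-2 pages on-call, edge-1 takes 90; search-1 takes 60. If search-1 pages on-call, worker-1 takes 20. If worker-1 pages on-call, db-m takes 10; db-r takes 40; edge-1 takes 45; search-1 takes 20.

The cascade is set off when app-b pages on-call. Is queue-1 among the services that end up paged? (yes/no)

Round 1 — app-b pages on-call (initial).
  queue-2: +85 → 85 ≥ 30
  search-1: +90 → 90 ≥ 40
  worker-1: +30 → 30 < 60
Round 2 — queue-2, search-1 page on-call.
  edge-1: +90 → 90 ≥ 80
  worker-1: +20 → 50 < 60
Round 3 — edge-1 pages on-call.
  db-m: +25 → 25 < 30
  db-r: +95 → 95 ≥ 90
  queue-1: +30 → 30 < 70
Round 4 — db-r pages on-call.
No further pages.

no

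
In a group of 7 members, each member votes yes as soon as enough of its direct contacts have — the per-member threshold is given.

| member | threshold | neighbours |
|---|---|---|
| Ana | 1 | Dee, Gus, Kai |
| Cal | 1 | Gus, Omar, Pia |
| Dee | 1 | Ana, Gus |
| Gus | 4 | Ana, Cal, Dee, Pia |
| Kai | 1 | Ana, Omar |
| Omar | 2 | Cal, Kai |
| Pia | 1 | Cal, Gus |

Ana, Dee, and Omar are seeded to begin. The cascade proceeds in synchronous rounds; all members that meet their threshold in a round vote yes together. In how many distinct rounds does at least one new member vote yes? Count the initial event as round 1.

Round 1 — Ana, Dee, Omar vote yes (initial).
Round 2 — checking thresholds:
  Cal: 1 of 3 neighbours ≥ 1, votes yes.
  Gus: 2 of 4 neighbours < 4, below threshold.
  Kai: 2 of 2 neighbours ≥ 1, votes yes.
Round 3 — checking thresholds:
  Gus: 3 of 4 neighbours < 4, below threshold.
  Pia: 1 of 2 neighbours ≥ 1, votes yes.
Round 4 — checking thresholds:
  Gus: 4 of 4 neighbours ≥ 4, votes yes.
Round 5 — no new yes votes; cascade stops.

4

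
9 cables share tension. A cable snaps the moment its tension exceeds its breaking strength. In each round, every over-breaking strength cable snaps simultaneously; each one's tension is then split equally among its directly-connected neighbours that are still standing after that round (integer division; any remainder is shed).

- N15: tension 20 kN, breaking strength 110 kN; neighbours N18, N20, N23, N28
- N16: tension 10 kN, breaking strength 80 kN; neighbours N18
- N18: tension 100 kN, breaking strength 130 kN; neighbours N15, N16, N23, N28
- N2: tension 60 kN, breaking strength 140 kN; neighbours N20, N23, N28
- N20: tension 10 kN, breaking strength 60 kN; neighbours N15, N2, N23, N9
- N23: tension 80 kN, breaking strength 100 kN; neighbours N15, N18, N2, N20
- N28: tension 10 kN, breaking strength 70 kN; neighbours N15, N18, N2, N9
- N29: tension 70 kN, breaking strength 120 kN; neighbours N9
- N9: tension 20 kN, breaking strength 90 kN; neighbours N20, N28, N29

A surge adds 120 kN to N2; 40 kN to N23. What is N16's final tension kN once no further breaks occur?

80

Round 1 — N2 at 180 > 140; N23 at 120 > 100. N2, N23 snap.
  N2 sheds 180 kN to N20, N28: 90 each.
    N20: 10+90 = 100 > 60
    N28: 10+90 = 100 > 70
  N23 sheds 120 kN to N15, N18, N20: 40 each.
    N15: 20+40 = 60 ≤ 110
    N18: 100+40 = 140 > 130
    N20: 100+40 = 140 > 60
Round 2 — N18, N20, N28 snap.
  N18 sheds 140 kN to N15, N16: 70 each.
    N15: 60+70 = 130 > 110
    N16: 10+70 = 80 ≤ 80
  N20 sheds 140 kN to N15, N9: 70 each.
    N15: 130+70 = 200 > 110
    N9: 20+70 = 90 ≤ 90
  N28 sheds 100 kN to N15, N9: 50 each.
    N15: 200+50 = 250 > 110
    N9: 90+50 = 140 > 90
Round 3 — N15, N9 snap.
  N15 sheds 250 kN: no online neighbours, lost.
  N9 sheds 140 kN to N29: 140 each.
    N29: 70+140 = 210 > 120
Round 4 — N29 snaps.
  N29 sheds 210 kN: no online neighbours, lost.
No further breaks.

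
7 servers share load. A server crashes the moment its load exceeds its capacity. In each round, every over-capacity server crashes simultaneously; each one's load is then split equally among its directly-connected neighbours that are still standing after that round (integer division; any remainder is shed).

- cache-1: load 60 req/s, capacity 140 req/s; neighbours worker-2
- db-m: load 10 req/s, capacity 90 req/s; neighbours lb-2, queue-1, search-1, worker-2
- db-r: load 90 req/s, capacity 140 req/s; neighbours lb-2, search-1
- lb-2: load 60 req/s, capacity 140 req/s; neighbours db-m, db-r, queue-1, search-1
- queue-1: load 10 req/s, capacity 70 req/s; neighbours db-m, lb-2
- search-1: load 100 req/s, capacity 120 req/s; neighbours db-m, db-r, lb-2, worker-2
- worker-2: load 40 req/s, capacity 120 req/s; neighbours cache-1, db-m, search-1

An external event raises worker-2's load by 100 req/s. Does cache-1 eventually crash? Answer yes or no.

no

Round 1 — worker-2 at 140 > 120. worker-2 crashes.
  worker-2 sheds 140 req/s to cache-1, db-m, search-1: 46 each (2 lost).
    cache-1: 60+46 = 106 ≤ 140
    db-m: 10+46 = 56 ≤ 90
    search-1: 100+46 = 146 > 120
Round 2 — search-1 crashes.
  search-1 sheds 146 req/s to db-m, db-r, lb-2: 48 each (2 lost).
    db-m: 56+48 = 104 > 90
    db-r: 90+48 = 138 ≤ 140
    lb-2: 60+48 = 108 ≤ 140
Round 3 — db-m crashes.
  db-m sheds 104 req/s to lb-2, queue-1: 52 each.
    lb-2: 108+52 = 160 > 140
    queue-1: 10+52 = 62 ≤ 70
Round 4 — lb-2 crashes.
  lb-2 sheds 160 req/s to db-r, queue-1: 80 each.
    db-r: 138+80 = 218 > 140
    queue-1: 62+80 = 142 > 70
Round 5 — db-r, queue-1 crash.
  db-r sheds 218 req/s: no online neighbours, lost.
  queue-1 sheds 142 req/s: no online neighbours, lost.
No further crashes.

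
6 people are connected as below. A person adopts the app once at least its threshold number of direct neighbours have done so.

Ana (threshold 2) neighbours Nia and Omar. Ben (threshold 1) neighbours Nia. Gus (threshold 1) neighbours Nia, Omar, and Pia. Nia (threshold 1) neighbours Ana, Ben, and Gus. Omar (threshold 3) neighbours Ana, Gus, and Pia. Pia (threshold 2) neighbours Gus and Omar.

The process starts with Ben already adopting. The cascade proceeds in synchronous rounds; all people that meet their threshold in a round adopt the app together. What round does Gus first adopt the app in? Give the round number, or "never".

3

Round 1 — Ben adopts the app (initial).
Round 2 — checking thresholds:
  Nia: 1 of 3 neighbours ≥ 1, adopts the app.
Round 3 — checking thresholds:
  Ana: 1 of 2 neighbours < 2, holds.
  Gus: 1 of 3 neighbours ≥ 1, adopts the app.
Round 4 — no new adoptions; cascade stops.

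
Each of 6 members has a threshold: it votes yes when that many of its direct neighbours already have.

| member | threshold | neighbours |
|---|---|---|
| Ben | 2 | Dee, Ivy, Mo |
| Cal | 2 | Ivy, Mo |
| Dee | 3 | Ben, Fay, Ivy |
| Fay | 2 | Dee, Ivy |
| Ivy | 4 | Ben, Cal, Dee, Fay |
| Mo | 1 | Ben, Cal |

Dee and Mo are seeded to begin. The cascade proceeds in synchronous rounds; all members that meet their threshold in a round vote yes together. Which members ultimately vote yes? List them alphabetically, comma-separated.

Ben, Dee, Mo

Round 1 — Dee, Mo vote yes (initial).
Round 2 — checking thresholds:
  Ben: 2 of 3 neighbours ≥ 2, votes yes.
  Cal: 1 of 2 neighbours < 2, below threshold.
  Fay: 1 of 2 neighbours < 2, below threshold.
  Ivy: 1 of 4 neighbours < 4, below threshold.
Round 3 — no new yes votes; cascade stops.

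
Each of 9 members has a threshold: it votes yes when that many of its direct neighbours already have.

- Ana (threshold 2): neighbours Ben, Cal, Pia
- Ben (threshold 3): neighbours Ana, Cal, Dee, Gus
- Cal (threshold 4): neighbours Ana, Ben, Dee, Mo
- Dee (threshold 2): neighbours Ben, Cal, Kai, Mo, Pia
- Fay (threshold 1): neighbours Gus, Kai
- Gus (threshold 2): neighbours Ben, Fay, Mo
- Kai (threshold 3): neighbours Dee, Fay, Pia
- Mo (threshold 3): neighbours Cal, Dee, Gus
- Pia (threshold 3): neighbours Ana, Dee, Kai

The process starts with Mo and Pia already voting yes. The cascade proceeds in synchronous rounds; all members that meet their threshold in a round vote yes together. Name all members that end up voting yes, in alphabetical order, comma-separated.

Round 1 — Mo, Pia vote yes (initial).
Round 2 — checking thresholds:
  Ana: 1 of 3 neighbours < 2, holds.
  Cal: 1 of 4 neighbours < 4, holds.
  Dee: 2 of 5 neighbours ≥ 2, votes yes.
  Gus: 1 of 3 neighbours < 2, holds.
  Kai: 1 of 3 neighbours < 3, holds.
Round 3 — no new yes votes; cascade stops.

Dee, Mo, Pia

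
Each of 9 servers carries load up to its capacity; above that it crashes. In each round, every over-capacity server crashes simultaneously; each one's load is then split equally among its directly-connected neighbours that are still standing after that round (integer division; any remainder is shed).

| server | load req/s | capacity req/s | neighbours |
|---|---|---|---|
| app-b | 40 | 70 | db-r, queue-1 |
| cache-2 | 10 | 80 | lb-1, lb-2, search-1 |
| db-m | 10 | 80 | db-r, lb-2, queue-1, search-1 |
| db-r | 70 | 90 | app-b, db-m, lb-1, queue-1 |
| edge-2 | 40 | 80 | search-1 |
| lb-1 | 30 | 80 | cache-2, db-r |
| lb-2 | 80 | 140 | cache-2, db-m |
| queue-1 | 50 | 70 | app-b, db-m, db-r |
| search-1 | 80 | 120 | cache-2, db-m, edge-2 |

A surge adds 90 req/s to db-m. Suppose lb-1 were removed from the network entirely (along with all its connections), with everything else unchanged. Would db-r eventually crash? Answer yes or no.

yes

With lb-1 removed:
Round 1 — db-m at 100 > 80. db-m crashes.
  db-m sheds 100 req/s to db-r, lb-2, queue-1, search-1: 25 each.
    db-r: 70+25 = 95 > 90
    lb-2: 80+25 = 105 ≤ 140
    queue-1: 50+25 = 75 > 70
    search-1: 80+25 = 105 ≤ 120
Round 2 — db-r, queue-1 crash.
  db-r sheds 95 req/s to app-b: 95 each.
    app-b: 40+95 = 135 > 70
  queue-1 sheds 75 req/s to app-b: 75 each.
    app-b: 135+75 = 210 > 70
Round 3 — app-b crashes.
  app-b sheds 210 req/s: no online neighbours, lost.
No further crashes.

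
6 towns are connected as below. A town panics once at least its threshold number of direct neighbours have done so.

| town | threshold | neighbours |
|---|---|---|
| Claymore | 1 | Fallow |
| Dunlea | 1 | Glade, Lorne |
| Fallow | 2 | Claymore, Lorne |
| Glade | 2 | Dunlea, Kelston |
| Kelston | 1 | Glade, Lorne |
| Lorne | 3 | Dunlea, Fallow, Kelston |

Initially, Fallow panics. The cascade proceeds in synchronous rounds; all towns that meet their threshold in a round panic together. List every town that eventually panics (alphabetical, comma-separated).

Round 1 — Fallow panics (initial).
Round 2 — checking thresholds:
  Claymore: 1 of 1 neighbours ≥ 1, panics.
  Lorne: 1 of 3 neighbours < 3, holds.
Round 3 — no new panics; cascade stops.

Claymore, Fallow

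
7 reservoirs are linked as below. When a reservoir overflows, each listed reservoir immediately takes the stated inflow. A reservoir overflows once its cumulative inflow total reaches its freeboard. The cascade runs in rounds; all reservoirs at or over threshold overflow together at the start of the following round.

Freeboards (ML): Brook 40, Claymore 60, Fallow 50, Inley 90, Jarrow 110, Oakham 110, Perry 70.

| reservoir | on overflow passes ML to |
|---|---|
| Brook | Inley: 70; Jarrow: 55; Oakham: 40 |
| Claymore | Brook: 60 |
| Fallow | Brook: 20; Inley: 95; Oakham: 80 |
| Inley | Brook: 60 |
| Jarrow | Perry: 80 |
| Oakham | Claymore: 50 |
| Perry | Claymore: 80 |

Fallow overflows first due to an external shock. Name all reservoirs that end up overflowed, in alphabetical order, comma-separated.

Round 1 — Fallow overflows (initial).
  Brook: +20 → 20 < 40
  Inley: +95 → 95 ≥ 90
  Oakham: +80 → 80 < 110
Round 2 — Inley overflows.
  Brook: +60 → 80 ≥ 40
Round 3 — Brook overflows.
  Jarrow: +55 → 55 < 110
  Oakham: +40 → 120 ≥ 110
Round 4 — Oakham overflows.
  Claymore: +50 → 50 < 60
No further overflows.

Brook, Fallow, Inley, Oakham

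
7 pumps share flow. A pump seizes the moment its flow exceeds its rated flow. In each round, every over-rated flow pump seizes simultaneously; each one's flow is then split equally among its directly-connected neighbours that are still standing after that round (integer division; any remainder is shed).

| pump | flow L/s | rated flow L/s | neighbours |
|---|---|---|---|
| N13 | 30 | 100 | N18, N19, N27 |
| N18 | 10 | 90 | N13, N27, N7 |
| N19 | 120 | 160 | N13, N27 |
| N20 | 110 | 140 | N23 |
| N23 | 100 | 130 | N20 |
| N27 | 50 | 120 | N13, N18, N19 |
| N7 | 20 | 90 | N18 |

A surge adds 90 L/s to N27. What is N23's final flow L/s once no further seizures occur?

100

Round 1 — N27 at 140 > 120. N27 seizes.
  N27 sheds 140 L/s to N13, N18, N19: 46 each (2 lost).
    N13: 30+46 = 76 ≤ 100
    N18: 10+46 = 56 ≤ 90
    N19: 120+46 = 166 > 160
Round 2 — N19 seizes.
  N19 sheds 166 L/s to N13: 166 each.
    N13: 76+166 = 242 > 100
Round 3 — N13 seizes.
  N13 sheds 242 L/s to N18: 242 each.
    N18: 56+242 = 298 > 90
Round 4 — N18 seizes.
  N18 sheds 298 L/s to N7: 298 each.
    N7: 20+298 = 318 > 90
Round 5 — N7 seizes.
  N7 sheds 318 L/s: no online neighbours, lost.
No further seizures.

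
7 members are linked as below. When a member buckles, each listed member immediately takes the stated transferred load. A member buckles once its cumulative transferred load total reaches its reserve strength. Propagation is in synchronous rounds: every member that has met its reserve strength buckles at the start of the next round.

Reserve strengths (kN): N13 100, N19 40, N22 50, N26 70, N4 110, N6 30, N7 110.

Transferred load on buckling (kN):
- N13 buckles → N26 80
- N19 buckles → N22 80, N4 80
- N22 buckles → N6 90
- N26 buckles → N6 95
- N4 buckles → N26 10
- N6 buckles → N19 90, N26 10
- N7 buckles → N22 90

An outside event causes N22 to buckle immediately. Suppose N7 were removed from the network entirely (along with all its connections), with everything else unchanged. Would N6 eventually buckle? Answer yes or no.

With N7 removed:
Round 1 — N22 buckles (initial).
  N6: +90 → 90 ≥ 30
Round 2 — N6 buckles.
  N19: +90 → 90 ≥ 40
  N26: +10 → 10 < 70
Round 3 — N19 buckles.
  N4: +80 → 80 < 110
No further bucklings.

yes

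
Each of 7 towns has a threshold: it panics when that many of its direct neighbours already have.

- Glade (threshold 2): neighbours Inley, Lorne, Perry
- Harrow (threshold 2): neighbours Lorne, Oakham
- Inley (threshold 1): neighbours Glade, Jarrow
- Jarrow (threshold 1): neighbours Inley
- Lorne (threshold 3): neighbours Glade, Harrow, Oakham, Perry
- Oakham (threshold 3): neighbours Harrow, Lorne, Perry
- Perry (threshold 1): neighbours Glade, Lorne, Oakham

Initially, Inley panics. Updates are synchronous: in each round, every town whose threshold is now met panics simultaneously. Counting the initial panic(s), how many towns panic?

Round 1 — Inley panics (initial).
Round 2 — checking thresholds:
  Glade: 1 of 3 neighbours < 2, not yet.
  Jarrow: 1 of 1 neighbours ≥ 1, panics.
Round 3 — no new panics; cascade stops.

2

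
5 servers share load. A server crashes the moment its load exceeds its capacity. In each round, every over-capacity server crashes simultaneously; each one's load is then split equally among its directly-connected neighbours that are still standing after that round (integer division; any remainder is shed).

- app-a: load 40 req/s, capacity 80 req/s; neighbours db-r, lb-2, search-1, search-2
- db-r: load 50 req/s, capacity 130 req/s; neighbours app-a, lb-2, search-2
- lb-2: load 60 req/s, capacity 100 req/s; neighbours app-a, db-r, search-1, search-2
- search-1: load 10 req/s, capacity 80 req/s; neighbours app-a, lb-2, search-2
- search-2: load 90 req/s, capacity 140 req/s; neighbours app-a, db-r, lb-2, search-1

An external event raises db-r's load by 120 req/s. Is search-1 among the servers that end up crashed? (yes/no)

Round 1 — db-r at 170 > 130. db-r crashes.
  db-r sheds 170 req/s to app-a, lb-2, search-2: 56 each (2 lost).
    app-a: 40+56 = 96 > 80
    lb-2: 60+56 = 116 > 100
    search-2: 90+56 = 146 > 140
Round 2 — app-a, lb-2, search-2 crash.
  app-a sheds 96 req/s to search-1: 96 each.
    search-1: 10+96 = 106 > 80
  lb-2 sheds 116 req/s to search-1: 116 each.
    search-1: 106+116 = 222 > 80
  search-2 sheds 146 req/s to search-1: 146 each.
    search-1: 222+146 = 368 > 80
Round 3 — search-1 crashes.
  search-1 sheds 368 req/s: no online neighbours, lost.
No further crashes.

yes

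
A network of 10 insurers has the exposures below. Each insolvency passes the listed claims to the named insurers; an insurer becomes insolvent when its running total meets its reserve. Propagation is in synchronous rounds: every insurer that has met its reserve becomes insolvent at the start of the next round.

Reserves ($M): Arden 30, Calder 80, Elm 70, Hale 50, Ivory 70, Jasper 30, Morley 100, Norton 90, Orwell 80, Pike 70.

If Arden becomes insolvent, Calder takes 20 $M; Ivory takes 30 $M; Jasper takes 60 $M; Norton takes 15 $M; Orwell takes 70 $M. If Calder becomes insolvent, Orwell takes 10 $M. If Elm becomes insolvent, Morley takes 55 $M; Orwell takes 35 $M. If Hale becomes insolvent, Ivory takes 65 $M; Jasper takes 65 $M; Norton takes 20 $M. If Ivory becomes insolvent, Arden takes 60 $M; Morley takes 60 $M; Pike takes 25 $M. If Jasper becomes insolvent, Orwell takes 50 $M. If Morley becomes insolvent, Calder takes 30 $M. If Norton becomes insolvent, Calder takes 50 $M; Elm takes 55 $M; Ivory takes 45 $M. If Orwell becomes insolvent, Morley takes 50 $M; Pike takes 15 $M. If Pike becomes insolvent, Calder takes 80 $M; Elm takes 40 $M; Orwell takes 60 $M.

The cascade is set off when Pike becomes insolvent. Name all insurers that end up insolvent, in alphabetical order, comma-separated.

Round 1 — Pike becomes insolvent (initial).
  Calder: +80 → 80 ≥ 80
  Elm: +40 → 40 < 70
  Orwell: +60 → 60 < 80
Round 2 — Calder becomes insolvent.
  Orwell: +10 → 70 < 80
No further insolvencies.

Calder, Pike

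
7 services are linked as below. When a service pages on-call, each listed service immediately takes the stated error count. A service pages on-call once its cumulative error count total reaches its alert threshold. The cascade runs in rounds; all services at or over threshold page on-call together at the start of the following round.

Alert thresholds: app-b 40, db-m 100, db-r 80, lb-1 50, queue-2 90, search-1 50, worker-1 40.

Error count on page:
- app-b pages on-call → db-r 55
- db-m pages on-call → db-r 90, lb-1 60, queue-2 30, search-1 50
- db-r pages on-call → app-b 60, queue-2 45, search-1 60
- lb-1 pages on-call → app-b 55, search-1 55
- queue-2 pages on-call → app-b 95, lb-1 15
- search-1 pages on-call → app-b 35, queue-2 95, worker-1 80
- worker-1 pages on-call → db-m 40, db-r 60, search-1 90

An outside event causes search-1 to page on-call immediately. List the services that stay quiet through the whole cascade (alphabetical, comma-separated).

Round 1 — search-1 pages on-call (initial).
  app-b: +35 → 35 < 40
  queue-2: +95 → 95 ≥ 90
  worker-1: +80 → 80 ≥ 40
Round 2 — queue-2, worker-1 page on-call.
  app-b: +95 → 130 ≥ 40
  db-m: +40 → 40 < 100
  db-r: +60 → 60 < 80
  lb-1: +15 → 15 < 50
Round 3 — app-b pages on-call.
  db-r: +55 → 115 ≥ 80
Round 4 — db-r pages on-call.
No further pages.

db-m, lb-1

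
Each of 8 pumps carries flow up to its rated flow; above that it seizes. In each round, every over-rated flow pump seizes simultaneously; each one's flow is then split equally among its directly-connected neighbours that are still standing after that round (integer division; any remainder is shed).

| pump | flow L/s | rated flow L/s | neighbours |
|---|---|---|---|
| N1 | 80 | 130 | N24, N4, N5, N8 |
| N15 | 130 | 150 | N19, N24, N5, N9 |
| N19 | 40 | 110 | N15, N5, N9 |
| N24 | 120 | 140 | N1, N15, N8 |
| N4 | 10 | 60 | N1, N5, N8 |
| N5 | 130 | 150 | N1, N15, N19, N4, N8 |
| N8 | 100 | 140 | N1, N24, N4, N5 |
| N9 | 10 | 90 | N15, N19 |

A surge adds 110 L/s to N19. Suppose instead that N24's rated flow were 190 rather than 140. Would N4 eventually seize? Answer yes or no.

With N24's rated flow at 190:
Round 1 — N19 at 150 > 110. N19 seizes.
  N19 sheds 150 L/s to N15, N5, N9: 50 each.
    N15: 130+50 = 180 > 150
    N5: 130+50 = 180 > 150
    N9: 10+50 = 60 ≤ 90
Round 2 — N15, N5 seize.
  N15 sheds 180 L/s to N24, N9: 90 each.
    N24: 120+90 = 210 > 190
    N9: 60+90 = 150 > 90
  N5 sheds 180 L/s to N1, N4, N8: 60 each.
    N1: 80+60 = 140 > 130
    N4: 10+60 = 70 > 60
    N8: 100+60 = 160 > 140
Round 3 — N1, N24, N4, N8, N9 seize.
  N1 sheds 140 L/s: no online neighbours, lost.
  N24 sheds 210 L/s: no online neighbours, lost.
  N4 sheds 70 L/s: no online neighbours, lost.
  N8 sheds 160 L/s: no online neighbours, lost.
  N9 sheds 150 L/s: no online neighbours, lost.
No further seizures.

yes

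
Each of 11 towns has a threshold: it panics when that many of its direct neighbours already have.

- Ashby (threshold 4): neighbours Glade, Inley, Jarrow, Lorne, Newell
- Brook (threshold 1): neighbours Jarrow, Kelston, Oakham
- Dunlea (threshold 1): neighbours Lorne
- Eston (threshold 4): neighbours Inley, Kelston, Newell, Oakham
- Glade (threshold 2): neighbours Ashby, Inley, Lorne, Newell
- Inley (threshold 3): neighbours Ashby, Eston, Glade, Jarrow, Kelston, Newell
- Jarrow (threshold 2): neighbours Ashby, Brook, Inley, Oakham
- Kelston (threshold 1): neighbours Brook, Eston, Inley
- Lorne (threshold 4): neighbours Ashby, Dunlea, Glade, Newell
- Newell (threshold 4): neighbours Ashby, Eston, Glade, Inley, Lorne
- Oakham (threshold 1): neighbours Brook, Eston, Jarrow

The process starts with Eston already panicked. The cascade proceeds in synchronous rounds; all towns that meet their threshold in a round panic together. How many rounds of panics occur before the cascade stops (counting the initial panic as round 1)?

Round 1 — Eston panics (initial).
Round 2 — checking thresholds:
  Inley: 1 of 6 neighbours < 3, holds.
  Kelston: 1 of 3 neighbours ≥ 1, panics.
  Newell: 1 of 5 neighbours < 4, holds.
  Oakham: 1 of 3 neighbours ≥ 1, panics.
Round 3 — checking thresholds:
  Brook: 2 of 3 neighbours ≥ 1, panics.
  Inley: 2 of 6 neighbours < 3, holds.
  Jarrow: 1 of 4 neighbours < 2, holds.
  Newell: 1 of 5 neighbours < 4, holds.
Round 4 — checking thresholds:
  Inley: 2 of 6 neighbours < 3, holds.
  Jarrow: 2 of 4 neighbours ≥ 2, panics.
  Newell: 1 of 5 neighbours < 4, holds.
Round 5 — checking thresholds:
  Ashby: 1 of 5 neighbours < 4, holds.
  Inley: 3 of 6 neighbours ≥ 3, panics.
  Newell: 1 of 5 neighbours < 4, holds.
Round 6 — no new panics; cascade stops.

5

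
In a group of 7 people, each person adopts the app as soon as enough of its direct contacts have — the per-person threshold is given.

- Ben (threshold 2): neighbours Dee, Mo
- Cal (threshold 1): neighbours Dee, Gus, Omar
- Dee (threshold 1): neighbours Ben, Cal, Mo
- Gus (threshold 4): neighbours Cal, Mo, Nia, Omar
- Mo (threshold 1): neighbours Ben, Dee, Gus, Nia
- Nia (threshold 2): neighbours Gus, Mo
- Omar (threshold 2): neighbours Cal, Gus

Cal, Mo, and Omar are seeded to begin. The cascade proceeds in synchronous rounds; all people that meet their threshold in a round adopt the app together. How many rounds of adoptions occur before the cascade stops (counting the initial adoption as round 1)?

3

Round 1 — Cal, Mo, Omar adopt the app (initial).
Round 2 — checking thresholds:
  Ben: 1 of 2 neighbours < 2, holds.
  Dee: 2 of 3 neighbours ≥ 1, adopts the app.
  Gus: 3 of 4 neighbours < 4, holds.
  Nia: 1 of 2 neighbours < 2, holds.
Round 3 — checking thresholds:
  Ben: 2 of 2 neighbours ≥ 2, adopts the app.
  Gus: 3 of 4 neighbours < 4, holds.
  Nia: 1 of 2 neighbours < 2, holds.
Round 4 — no new adoptions; cascade stops.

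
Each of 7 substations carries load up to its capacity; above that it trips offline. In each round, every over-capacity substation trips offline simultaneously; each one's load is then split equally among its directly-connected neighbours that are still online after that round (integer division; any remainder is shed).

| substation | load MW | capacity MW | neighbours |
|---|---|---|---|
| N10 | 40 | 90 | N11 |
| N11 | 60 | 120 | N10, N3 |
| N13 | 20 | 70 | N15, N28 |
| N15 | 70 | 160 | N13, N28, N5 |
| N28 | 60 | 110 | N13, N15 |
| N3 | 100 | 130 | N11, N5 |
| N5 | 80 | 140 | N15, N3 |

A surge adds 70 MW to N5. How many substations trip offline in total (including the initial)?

4

Round 1 — N5 at 150 > 140. N5 trips offline.
  N5 sheds 150 MW to N15, N3: 75 each.
    N15: 70+75 = 145 ≤ 160
    N3: 100+75 = 175 > 130
Round 2 — N3 trips offline.
  N3 sheds 175 MW to N11: 175 each.
    N11: 60+175 = 235 > 120
Round 3 — N11 trips offline.
  N11 sheds 235 MW to N10: 235 each.
    N10: 40+235 = 275 > 90
Round 4 — N10 trips offline.
  N10 sheds 275 MW: no online neighbours, lost.
No further trips.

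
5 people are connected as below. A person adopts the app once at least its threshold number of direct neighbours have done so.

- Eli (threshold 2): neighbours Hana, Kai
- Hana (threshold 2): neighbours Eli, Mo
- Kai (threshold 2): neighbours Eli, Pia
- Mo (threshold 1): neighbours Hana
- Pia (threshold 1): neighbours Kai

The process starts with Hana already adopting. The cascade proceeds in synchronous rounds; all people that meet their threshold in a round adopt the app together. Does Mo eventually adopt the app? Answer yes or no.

yes

Round 1 — Hana adopts the app (initial).
Round 2 — checking thresholds:
  Eli: 1 of 2 neighbours < 2, below threshold.
  Mo: 1 of 1 neighbours ≥ 1, adopts the app.
Round 3 — no new adoptions; cascade stops.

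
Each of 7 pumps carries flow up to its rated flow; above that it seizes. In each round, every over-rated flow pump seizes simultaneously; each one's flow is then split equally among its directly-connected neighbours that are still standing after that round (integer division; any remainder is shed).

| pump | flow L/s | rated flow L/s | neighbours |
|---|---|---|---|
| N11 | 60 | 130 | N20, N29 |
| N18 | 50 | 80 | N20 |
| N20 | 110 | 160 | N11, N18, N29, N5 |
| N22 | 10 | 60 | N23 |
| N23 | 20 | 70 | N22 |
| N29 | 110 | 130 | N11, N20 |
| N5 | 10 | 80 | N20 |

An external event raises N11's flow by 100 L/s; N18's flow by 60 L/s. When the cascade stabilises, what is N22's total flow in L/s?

Round 1 — N11 at 160 > 130; N18 at 110 > 80. N11, N18 seize.
  N11 sheds 160 L/s to N20, N29: 80 each.
    N20: 110+80 = 190 > 160
    N29: 110+80 = 190 > 130
  N18 sheds 110 L/s to N20: 110 each.
    N20: 190+110 = 300 > 160
Round 2 — N20, N29 seize.
  N20 sheds 300 L/s to N5: 300 each.
    N5: 10+300 = 310 > 80
  N29 sheds 190 L/s: no online neighbours, lost.
Round 3 — N5 seizes.
  N5 sheds 310 L/s: no online neighbours, lost.
No further seizures.

10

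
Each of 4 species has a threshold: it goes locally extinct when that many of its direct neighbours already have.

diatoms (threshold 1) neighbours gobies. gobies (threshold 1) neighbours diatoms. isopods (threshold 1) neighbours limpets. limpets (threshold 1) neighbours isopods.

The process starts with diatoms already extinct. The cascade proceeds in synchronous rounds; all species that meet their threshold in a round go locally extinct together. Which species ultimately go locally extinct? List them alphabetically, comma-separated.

diatoms, gobies

Round 1 — diatoms goes locally extinct (initial).
Round 2 — checking thresholds:
  gobies: 1 of 1 neighbours ≥ 1, goes locally extinct.
Round 3 — no new extinctions; cascade stops.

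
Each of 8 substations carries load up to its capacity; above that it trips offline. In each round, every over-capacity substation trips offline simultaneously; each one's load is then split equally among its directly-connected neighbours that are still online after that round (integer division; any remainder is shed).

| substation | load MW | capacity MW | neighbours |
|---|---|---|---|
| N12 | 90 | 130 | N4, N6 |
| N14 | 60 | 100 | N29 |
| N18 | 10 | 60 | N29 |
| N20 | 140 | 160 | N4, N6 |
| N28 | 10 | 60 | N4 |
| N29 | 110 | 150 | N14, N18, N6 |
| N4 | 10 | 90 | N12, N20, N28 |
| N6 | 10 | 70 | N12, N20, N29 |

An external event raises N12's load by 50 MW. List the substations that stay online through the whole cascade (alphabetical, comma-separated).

N14, N18, N29

Round 1 — N12 at 140 > 130. N12 trips offline.
  N12 sheds 140 MW to N4, N6: 70 each.
    N4: 10+70 = 80 ≤ 90
    N6: 10+70 = 80 > 70
Round 2 — N6 trips offline.
  N6 sheds 80 MW to N20, N29: 40 each.
    N20: 140+40 = 180 > 160
    N29: 110+40 = 150 ≤ 150
Round 3 — N20 trips offline.
  N20 sheds 180 MW to N4: 180 each.
    N4: 80+180 = 260 > 90
Round 4 — N4 trips offline.
  N4 sheds 260 MW to N28: 260 each.
    N28: 10+260 = 270 > 60
Round 5 — N28 trips offline.
  N28 sheds 270 MW: no online neighbours, lost.
No further trips.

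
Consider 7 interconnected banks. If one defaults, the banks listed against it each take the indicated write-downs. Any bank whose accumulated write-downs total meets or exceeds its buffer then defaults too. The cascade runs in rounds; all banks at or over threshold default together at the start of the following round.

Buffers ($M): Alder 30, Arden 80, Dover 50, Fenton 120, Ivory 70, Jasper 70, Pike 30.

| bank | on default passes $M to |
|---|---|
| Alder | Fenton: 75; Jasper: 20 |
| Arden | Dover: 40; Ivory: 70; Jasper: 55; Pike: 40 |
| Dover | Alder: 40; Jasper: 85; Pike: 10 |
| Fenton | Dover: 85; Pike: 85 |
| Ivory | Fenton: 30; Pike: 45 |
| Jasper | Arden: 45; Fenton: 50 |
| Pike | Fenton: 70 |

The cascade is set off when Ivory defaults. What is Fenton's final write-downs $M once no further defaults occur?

100

Round 1 — Ivory defaults (initial).
  Fenton: +30 → 30 < 120
  Pike: +45 → 45 ≥ 30
Round 2 — Pike defaults.
  Fenton: +70 → 100 < 120
No further defaults.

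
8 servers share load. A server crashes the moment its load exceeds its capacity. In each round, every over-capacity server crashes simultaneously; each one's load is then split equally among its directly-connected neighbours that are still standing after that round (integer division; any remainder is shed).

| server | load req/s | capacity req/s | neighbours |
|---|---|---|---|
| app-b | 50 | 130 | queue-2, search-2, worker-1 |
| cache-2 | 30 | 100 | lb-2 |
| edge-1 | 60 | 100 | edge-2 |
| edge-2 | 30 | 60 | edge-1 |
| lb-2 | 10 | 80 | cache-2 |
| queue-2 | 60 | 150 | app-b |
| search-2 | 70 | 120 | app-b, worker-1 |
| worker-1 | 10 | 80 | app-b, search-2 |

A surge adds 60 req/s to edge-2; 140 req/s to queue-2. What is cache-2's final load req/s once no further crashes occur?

Round 1 — edge-2 at 90 > 60; queue-2 at 200 > 150. edge-2, queue-2 crash.
  edge-2 sheds 90 req/s to edge-1: 90 each.
    edge-1: 60+90 = 150 > 100
  queue-2 sheds 200 req/s to app-b: 200 each.
    app-b: 50+200 = 250 > 130
Round 2 — app-b, edge-1 crash.
  app-b sheds 250 req/s to search-2, worker-1: 125 each.
    search-2: 70+125 = 195 > 120
    worker-1: 10+125 = 135 > 80
  edge-1 sheds 150 req/s: no online neighbours, lost.
Round 3 — search-2, worker-1 crash.
  search-2 sheds 195 req/s: no online neighbours, lost.
  worker-1 sheds 135 req/s: no online neighbours, lost.
No further crashes.

30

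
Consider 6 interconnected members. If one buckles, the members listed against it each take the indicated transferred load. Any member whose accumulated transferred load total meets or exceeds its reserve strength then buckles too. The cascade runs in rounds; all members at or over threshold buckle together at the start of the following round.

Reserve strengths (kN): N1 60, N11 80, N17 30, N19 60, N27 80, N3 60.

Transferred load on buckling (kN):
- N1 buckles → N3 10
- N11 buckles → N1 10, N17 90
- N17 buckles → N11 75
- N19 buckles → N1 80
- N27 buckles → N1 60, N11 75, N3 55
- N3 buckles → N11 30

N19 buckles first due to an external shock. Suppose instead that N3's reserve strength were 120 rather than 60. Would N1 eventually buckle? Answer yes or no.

With N3's reserve strength at 120:
Round 1 — N19 buckles (initial).
  N1: +80 → 80 ≥ 60
Round 2 — N1 buckles.
  N3: +10 → 10 < 120
No further bucklings.

yes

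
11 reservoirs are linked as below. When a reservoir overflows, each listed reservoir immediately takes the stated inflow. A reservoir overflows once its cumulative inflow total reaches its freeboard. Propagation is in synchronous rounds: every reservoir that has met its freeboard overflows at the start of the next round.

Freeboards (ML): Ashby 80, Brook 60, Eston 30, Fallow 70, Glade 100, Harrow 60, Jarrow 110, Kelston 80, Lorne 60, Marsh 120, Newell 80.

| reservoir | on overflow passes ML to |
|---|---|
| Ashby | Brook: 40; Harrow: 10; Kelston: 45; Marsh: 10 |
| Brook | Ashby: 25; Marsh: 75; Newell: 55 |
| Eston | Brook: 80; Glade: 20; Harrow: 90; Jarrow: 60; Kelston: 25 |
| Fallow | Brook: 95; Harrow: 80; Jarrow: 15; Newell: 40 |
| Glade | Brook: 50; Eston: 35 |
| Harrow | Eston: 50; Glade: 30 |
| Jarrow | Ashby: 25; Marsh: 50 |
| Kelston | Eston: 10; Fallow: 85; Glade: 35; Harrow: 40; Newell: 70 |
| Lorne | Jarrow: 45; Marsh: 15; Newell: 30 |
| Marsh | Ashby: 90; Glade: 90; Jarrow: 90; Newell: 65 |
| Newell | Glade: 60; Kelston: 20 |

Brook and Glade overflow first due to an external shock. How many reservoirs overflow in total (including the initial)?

4

Round 1 — Brook, Glade overflow (initial).
  Ashby: +25 → 25 < 80
  Eston: +35 → 35 ≥ 30
  Marsh: +75 → 75 < 120
  Newell: +55 → 55 < 80
Round 2 — Eston overflows.
  Harrow: +90 → 90 ≥ 60
  Jarrow: +60 → 60 < 110
  Kelston: +25 → 25 < 80
Round 3 — Harrow overflows.
No further overflows.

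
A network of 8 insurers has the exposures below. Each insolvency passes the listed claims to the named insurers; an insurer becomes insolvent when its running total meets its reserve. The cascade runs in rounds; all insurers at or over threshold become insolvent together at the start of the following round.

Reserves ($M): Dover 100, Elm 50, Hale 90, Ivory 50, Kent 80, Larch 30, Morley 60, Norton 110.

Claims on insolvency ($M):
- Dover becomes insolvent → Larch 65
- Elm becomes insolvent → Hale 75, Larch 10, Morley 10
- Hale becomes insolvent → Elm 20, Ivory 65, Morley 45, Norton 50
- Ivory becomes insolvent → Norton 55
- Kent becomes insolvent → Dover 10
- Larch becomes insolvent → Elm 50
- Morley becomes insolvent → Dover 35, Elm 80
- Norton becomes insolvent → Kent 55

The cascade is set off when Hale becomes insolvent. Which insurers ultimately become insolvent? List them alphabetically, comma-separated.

Round 1 — Hale becomes insolvent (initial).
  Elm: +20 → 20 < 50
  Ivory: +65 → 65 ≥ 50
  Morley: +45 → 45 < 60
  Norton: +50 → 50 < 110
Round 2 — Ivory becomes insolvent.
  Norton: +55 → 105 < 110
No further insolvencies.

Hale, Ivory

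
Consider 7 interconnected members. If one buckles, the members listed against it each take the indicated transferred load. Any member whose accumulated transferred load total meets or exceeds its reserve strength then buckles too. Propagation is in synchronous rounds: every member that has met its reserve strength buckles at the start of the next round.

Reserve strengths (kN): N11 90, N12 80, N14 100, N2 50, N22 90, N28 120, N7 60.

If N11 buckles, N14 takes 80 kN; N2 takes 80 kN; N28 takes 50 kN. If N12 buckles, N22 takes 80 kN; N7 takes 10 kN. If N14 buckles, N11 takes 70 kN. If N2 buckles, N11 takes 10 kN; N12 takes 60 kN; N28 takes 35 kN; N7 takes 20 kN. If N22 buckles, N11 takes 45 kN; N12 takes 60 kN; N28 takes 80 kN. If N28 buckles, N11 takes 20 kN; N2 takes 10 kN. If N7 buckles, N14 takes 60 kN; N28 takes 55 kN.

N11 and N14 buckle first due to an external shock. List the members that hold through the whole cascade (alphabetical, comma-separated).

Round 1 — N11, N14 buckle (initial).
  N2: +80 → 80 ≥ 50
  N28: +50 → 50 < 120
Round 2 — N2 buckles.
  N12: +60 → 60 < 80
  N28: +35 → 85 < 120
  N7: +20 → 20 < 60
No further bucklings.

N12, N22, N28, N7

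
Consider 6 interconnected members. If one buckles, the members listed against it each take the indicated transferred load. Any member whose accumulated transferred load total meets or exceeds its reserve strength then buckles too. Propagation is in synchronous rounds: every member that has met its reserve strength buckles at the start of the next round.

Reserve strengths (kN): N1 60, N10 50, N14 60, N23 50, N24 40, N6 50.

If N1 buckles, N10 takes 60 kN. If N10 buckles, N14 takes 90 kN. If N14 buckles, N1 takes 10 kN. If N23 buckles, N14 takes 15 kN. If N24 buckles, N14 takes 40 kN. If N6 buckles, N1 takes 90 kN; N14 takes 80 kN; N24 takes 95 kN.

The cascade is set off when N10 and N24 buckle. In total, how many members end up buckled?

3

Round 1 — N10, N24 buckle (initial).
  N14: +90+40 → 130 ≥ 60
Round 2 — N14 buckles.
  N1: +10 → 10 < 60
No further bucklings.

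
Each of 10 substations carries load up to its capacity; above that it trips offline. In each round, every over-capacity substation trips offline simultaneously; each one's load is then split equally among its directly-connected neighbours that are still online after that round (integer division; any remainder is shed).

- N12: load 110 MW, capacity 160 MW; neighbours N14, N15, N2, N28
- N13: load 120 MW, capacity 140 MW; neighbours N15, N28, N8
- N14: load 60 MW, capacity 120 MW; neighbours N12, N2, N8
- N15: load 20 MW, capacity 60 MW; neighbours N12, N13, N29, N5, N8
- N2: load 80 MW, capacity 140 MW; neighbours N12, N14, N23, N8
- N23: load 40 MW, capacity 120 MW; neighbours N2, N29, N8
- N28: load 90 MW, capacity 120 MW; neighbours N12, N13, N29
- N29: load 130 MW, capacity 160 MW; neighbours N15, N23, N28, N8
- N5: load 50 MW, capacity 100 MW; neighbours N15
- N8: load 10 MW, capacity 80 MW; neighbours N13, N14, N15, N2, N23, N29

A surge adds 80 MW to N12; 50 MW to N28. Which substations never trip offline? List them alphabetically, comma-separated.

N5

Round 1 — N12 at 190 > 160; N28 at 140 > 120. N12, N28 trip offline.
  N12 sheds 190 MW to N14, N15, N2: 63 each (1 lost).
    N14: 60+63 = 123 > 120
    N15: 20+63 = 83 > 60
    N2: 80+63 = 143 > 140
  N28 sheds 140 MW to N13, N29: 70 each.
    N13: 120+70 = 190 > 140
    N29: 130+70 = 200 > 160
Round 2 — N13, N14, N15, N2, N29 trip offline.
  N13 sheds 190 MW to N8: 190 each.
    N8: 10+190 = 200 > 80
  N14 sheds 123 MW to N8: 123 each.
    N8: 200+123 = 323 > 80
  N15 sheds 83 MW to N5, N8: 41 each (1 lost).
    N5: 50+41 = 91 ≤ 100
    N8: 323+41 = 364 > 80
  N2 sheds 143 MW to N23, N8: 71 each (1 lost).
    N23: 40+71 = 111 ≤ 120
    N8: 364+71 = 435 > 80
  N29 sheds 200 MW to N23, N8: 100 each.
    N23: 111+100 = 211 > 120
    N8: 435+100 = 535 > 80
Round 3 — N23, N8 trip offline.
  N23 sheds 211 MW: no online neighbours, lost.
  N8 sheds 535 MW: no online neighbours, lost.
No further trips.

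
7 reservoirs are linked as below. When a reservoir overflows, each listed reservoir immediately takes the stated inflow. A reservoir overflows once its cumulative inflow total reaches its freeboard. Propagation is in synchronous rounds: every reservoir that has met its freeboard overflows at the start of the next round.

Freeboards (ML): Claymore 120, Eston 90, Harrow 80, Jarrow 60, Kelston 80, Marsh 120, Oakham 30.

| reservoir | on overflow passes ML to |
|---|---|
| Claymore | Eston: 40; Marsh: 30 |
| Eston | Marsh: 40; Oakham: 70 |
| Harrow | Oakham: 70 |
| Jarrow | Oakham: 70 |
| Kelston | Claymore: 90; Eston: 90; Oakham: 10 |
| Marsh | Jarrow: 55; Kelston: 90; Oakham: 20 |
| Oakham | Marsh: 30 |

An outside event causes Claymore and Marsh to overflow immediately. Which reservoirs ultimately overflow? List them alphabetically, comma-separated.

Round 1 — Claymore, Marsh overflow (initial).
  Eston: +40 → 40 < 90
  Jarrow: +55 → 55 < 60
  Kelston: +90 → 90 ≥ 80
  Oakham: +20 → 20 < 30
Round 2 — Kelston overflows.
  Eston: +90 → 130 ≥ 90
  Oakham: +10 → 30 ≥ 30
Round 3 — Eston, Oakham overflow.
No further overflows.

Claymore, Eston, Kelston, Marsh, Oakham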